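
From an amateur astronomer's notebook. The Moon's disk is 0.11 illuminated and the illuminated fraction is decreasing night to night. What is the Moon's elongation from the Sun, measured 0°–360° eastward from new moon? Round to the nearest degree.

321°

From f = (1 − cos θ)/2: cos θ = 1 − 2×0.11 = 0.780; arccos → 38.7°.
Since the Moon is past full (waning), take the reflex angle: θ = 360° − 38.7° = 321.3°.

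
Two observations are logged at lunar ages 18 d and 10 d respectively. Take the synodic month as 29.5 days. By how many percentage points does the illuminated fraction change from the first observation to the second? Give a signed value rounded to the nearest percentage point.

θ₁ = 360° × 18/29.5 = 219.7°, f₁ = (1 − cos θ₁)/2 = 0.885.
θ₂ = 360° × 10/29.5 = 122.0°, f₂ = (1 − cos θ₂)/2 = 0.765.
Change = f₂ − f₁ = -0.120 → -12 percentage points.

-12 pp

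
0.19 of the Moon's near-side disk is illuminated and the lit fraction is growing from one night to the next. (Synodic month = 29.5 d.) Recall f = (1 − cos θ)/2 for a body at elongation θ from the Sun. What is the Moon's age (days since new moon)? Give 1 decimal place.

cos θ = 1 − 2f = 0.620, giving a principal value of 51.7°.
The Moon is waxing (0°–180°), so θ = 51.7° directly.
At 360°/29.5 d per day, 51.7° corresponds to 4.24 days.

4.2 days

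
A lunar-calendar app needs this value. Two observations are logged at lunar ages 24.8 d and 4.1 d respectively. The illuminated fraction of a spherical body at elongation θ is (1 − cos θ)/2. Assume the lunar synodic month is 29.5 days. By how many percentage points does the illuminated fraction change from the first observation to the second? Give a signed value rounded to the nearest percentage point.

-5 pp

θ₁ = 360° × 24.8/29.5 = 302.6°, f₁ = (1 − cos θ₁)/2 = 0.230.
θ₂ = 360° × 4.1/29.5 = 50.0°, f₂ = (1 − cos θ₂)/2 = 0.179.
Change = f₂ − f₁ = -0.051 → -5 percentage points.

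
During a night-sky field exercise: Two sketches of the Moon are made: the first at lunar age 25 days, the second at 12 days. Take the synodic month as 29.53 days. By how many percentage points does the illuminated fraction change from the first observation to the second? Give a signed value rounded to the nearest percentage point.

+70 percentage points

θ₁ = 360° × 25/29.53 = 304.8°, f₁ = (1 − cos θ₁)/2 = 0.215.
θ₂ = 360° × 12/29.53 = 146.3°, f₂ = (1 − cos θ₂)/2 = 0.916.
Change = f₂ − f₁ = +0.701 → +70 percentage points.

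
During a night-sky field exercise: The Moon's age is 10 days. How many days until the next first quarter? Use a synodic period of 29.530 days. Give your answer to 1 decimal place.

First quarter occurs at elongation 90°, i.e. at age 29.530 × 90/360 = 7.383 d.
This lunation's first quarter (7.383 d) has passed, so add one period: 36.913 − 10 = 26.913 days.

26.9 days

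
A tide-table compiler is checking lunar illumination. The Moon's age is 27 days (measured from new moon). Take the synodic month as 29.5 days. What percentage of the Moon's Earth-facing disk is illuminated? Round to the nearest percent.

7%

Phase angle: θ = 360°·(27 d)/(29.5 d) = 329.5°.
cos 329.5° = 0.862, so f = (1 − 0.862)/2 = 0.069, so 7%.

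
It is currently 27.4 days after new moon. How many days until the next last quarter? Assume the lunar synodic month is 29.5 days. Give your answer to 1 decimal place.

Last quarter occurs at elongation 270°, i.e. at age 29.5 × 270/360 = 22.125 d.
This lunation's last quarter (22.125 d) has passed, so add one period: 51.625 − 27.4 = 24.225 days.

24.2 days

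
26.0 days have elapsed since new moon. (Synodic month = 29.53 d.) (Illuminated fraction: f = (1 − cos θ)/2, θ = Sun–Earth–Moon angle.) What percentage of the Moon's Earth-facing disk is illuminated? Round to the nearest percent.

Elongation θ = 360° × 26.0/29.53 ≈ 317.0°.
With cos θ = 0.731, the lit fraction is (1 − 0.731)/2 ≈ 0.135, so 13%.

13%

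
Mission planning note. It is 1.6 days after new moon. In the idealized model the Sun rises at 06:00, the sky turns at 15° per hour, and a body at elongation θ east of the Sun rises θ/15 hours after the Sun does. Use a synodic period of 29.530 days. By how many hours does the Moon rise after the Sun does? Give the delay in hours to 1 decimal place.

Elongation θ = 360° × 1.6/29.530 ≈ 19.5°.
Delay after the Sun = 19.5° / (15°/h) ≈ 1.30 h.
So the Moon rises 1.30 h after the Sun.

1.3 h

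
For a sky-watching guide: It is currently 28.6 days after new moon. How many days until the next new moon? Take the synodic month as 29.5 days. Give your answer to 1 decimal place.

The next new moon completes the synodic month: 29.5 − 28.6 = 0.900 days.

0.9 days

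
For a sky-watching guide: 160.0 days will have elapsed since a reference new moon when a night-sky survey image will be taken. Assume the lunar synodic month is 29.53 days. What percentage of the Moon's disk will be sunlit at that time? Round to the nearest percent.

94%

160.0 d spans 5 complete synodic months (5 × 29.53 = 147.65 d) plus 12.35 d.
The Moon has covered 12.35/29.53 of its cycle, so θ ≈ 360° × 12.35/29.53 = 150.6°.
cos 150.6° = (-0.871), so f = (1 − (-0.871))/2 = 0.935, so 94%.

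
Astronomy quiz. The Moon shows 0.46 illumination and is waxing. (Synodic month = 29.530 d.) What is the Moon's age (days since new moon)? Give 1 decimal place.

7.0 days

cos θ = 1 − 2f = 0.080, giving a principal value of 85.4°.
The Moon is waxing (0°–180°), so θ = 85.4° directly.
That fraction of the synodic month is 85.4/360 × 29.530 d ≈ 7.01 d.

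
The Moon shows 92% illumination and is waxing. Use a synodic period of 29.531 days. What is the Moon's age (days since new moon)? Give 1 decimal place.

12.1 days

From f = (1 − cos θ)/2: cos θ = 1 − 2×0.92 = -0.840; arccos → 147.1°.
The Moon is waxing (0°–180°), so θ = 147.1° directly.
At 360°/29.531 d per day, 147.1° corresponds to 12.07 days.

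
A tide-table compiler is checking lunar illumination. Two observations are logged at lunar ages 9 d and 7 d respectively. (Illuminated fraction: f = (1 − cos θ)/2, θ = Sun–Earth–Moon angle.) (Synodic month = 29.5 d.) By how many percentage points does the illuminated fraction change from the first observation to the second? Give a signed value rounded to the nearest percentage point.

-21 percentage points

θ₁ = 360° × 9/29.5 = 109.8°, f₁ = (1 − cos θ₁)/2 = 0.670.
θ₂ = 360° × 7/29.5 = 85.4°, f₂ = (1 − cos θ₂)/2 = 0.460.
Change = f₂ − f₁ = -0.210 → -21 percentage points.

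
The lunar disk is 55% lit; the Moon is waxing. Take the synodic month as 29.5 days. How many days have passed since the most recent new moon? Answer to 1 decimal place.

7.8 days

From f = (1 − cos θ)/2: cos θ = 1 − 2×0.55 = -0.100; arccos → 95.7°.
Before full moon the principal value applies: θ = 95.7°.
That fraction of the synodic month is 95.7/360 × 29.5 d ≈ 7.85 d.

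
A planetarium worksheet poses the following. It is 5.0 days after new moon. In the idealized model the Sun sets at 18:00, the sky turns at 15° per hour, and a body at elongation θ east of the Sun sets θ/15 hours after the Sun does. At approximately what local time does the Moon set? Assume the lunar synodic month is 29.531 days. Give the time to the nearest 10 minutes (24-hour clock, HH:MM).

The Moon has covered 5.0/29.531 of its cycle, so θ ≈ 360° × 5.0/29.531 = 61.0°.
The Moon trails the Sun by θ/15 = 61.0/15 ≈ 4.06 hours.
18:00 + 4.064 h ≈ 22:04 → 22:00 to the nearest ten minutes.

22:00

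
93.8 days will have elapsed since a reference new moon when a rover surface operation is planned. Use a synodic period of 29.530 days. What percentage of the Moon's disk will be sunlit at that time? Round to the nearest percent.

93.8 d spans 3 complete synodic months (3 × 29.530 = 88.59 d) plus 5.21 d.
The Moon has covered 5.21/29.530 of its cycle, so θ ≈ 360° × 5.21/29.530 = 63.5°.
With cos θ = 0.446, the lit fraction is (1 − 0.446)/2 ≈ 0.277, so 28%.

28%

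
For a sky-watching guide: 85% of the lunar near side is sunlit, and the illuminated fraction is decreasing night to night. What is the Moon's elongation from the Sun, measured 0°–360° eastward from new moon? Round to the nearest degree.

Invert f = (1 − cos θ)/2 to get cos θ = 1 − 2(0.85) = -0.700, hence θ₀ = arccos -0.700 = 134.4°.
Since the Moon is past full (waning), take the reflex angle: θ = 360° − 134.4° = 225.6°.

226°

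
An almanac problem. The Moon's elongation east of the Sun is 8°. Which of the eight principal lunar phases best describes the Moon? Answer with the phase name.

new moon

The new moon sector spans roughly -22°–22°; 8° falls inside it.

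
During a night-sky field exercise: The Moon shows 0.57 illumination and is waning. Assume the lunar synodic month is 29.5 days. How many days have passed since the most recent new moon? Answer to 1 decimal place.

Invert f = (1 − cos θ)/2 to get cos θ = 1 − 2(0.57) = -0.140, hence θ₀ = arccos -0.140 = 98.0°.
A waning Moon lies in 180°–360°, so θ = 360° − 98.0° = 262.0°.
At 360°/29.5 d per day, 262.0° corresponds to 21.47 days.

21.5 days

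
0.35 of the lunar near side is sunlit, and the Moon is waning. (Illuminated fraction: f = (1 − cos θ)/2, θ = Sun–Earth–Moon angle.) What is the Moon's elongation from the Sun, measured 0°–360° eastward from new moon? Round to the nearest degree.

Invert f = (1 − cos θ)/2 to get cos θ = 1 − 2(0.35) = 0.300, hence θ₀ = arccos 0.300 = 72.5°.
Since the Moon is past full (waning), take the reflex angle: θ = 360° − 72.5° = 287.5°.

287°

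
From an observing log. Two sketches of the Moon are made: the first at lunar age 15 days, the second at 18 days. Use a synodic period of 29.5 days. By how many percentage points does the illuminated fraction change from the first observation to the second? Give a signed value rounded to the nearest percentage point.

-11 pp

θ₁ = 360° × 15/29.5 = 183.1°, f₁ = (1 − cos θ₁)/2 = 0.999.
θ₂ = 360° × 18/29.5 = 219.7°, f₂ = (1 − cos θ₂)/2 = 0.885.
Change = f₂ − f₁ = -0.114 → -11 percentage points.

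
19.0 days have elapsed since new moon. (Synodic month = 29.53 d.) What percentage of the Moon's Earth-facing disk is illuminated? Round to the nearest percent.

81%

Elongation θ = 360° × 19.0/29.53 ≈ 231.6°.
Illuminated fraction = (1 − cos 231.6°)/2 = (1 − (-0.621))/2 ≈ 0.810, so 81%.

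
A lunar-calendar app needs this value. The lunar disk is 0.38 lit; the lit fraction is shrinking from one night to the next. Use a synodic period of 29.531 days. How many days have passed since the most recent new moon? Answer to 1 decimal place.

Invert f = (1 − cos θ)/2 to get cos θ = 1 − 2(0.38) = 0.240, hence θ₀ = arccos 0.240 = 76.1°.
Waning ⇒ past full, so θ = 360° − 76.1° = 283.9°.
That fraction of the synodic month is 283.9/360 × 29.531 d ≈ 23.29 d.

23.3 days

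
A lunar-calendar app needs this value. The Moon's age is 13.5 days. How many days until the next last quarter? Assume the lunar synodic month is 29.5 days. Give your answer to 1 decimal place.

8.6 days

Last quarter is 0.75 of the way through the cycle: age 0.75 × 29.5 = 22.125 d.
That is 22.125 − 13.5 = 8.625 days ahead.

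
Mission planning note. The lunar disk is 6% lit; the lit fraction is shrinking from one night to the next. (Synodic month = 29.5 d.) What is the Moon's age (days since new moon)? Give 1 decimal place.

From f = (1 − cos θ)/2: cos θ = 1 − 2×0.06 = 0.880; arccos → 28.4°.
Waning ⇒ past full, so θ = 360° − 28.4° = 331.6°.
At 360°/29.5 d per day, 331.6° corresponds to 27.18 days.

27.2 days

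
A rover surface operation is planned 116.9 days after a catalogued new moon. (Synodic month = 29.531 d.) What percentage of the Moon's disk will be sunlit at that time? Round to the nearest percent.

2%

Reduce mod P: 116.9 − 3×29.531 = 28.31 d into the current lunation.
Elongation θ = 360° × 28.31/29.531 ≈ 345.1°.
cos 345.1° = 0.966, so f = (1 − 0.966)/2 = 0.017, so 2%.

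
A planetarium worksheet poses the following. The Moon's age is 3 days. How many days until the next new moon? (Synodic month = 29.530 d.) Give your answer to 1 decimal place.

26.5 days

One full lunation from the last new moon is 29.530 d; remaining = 29.530 − 3 = 26.530 d.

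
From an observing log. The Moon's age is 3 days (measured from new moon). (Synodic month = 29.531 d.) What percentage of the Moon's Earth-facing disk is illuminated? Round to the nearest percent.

10%

Phase angle: θ = 360°·(3 d)/(29.531 d) = 36.6°.
Illuminated fraction = (1 − cos 36.6°)/2 = (1 − 0.803)/2 ≈ 0.098, so 10%.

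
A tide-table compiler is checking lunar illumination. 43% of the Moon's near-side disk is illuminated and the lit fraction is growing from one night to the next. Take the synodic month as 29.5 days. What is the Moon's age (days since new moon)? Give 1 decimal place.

6.7 days

cos θ = 1 − 2f = 0.140, giving a principal value of 82.0°.
The Moon is waxing (0°–180°), so θ = 82.0° directly.
Age = 29.5 × 82.0°/360° ≈ 6.72 days.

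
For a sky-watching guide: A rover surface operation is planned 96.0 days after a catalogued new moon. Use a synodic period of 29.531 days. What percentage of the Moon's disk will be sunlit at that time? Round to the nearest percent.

50%

96.0 d spans 3 complete synodic months (3 × 29.531 = 88.59 d) plus 7.41 d.
The Moon has covered 7.41/29.531 of its cycle, so θ ≈ 360° × 7.41/29.531 = 90.3°.
With cos θ = (-0.005), the lit fraction is (1 − (-0.005))/2 ≈ 0.503, so 50%.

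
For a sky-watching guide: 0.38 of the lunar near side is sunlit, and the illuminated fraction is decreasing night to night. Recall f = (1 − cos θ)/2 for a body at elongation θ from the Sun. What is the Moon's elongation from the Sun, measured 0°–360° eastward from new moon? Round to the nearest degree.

284°

Invert f = (1 − cos θ)/2 to get cos θ = 1 − 2(0.38) = 0.240, hence θ₀ = arccos 0.240 = 76.1°.
Since the Moon is past full (waning), take the reflex angle: θ = 360° − 76.1° = 283.9°.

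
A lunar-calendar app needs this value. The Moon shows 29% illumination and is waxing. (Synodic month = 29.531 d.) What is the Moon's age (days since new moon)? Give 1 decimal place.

5.3 days

cos θ = 1 − 2f = 0.420, giving a principal value of 65.2°.
The Moon is waxing (0°–180°), so θ = 65.2° directly.
Age = 29.531 × 65.2°/360° ≈ 5.35 days.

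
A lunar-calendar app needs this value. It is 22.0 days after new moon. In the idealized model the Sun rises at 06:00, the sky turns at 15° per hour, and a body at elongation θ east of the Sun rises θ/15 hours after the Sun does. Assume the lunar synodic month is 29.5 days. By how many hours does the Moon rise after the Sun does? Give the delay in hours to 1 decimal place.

Phase angle: θ = 360°·(22.0 d)/(29.5 d) = 268.5°.
Delay after the Sun = 268.5° / (15°/h) ≈ 17.90 h.
So the Moon rises 17.90 h after the Sun.

17.9 h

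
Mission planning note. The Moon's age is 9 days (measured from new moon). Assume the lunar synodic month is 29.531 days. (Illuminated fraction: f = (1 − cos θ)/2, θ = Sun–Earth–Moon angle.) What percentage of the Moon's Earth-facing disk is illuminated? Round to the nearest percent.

67%

Phase angle: θ = 360°·(9 d)/(29.531 d) = 109.7°.
Illuminated fraction = (1 − cos 109.7°)/2 = (1 − (-0.337))/2 ≈ 0.669, so 67%.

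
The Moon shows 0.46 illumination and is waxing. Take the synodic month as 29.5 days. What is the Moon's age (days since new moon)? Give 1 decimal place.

Invert f = (1 − cos θ)/2 to get cos θ = 1 − 2(0.46) = 0.080, hence θ₀ = arccos 0.080 = 85.4°.
Waxing ⇒ before full, so θ = 85.4°.
Age = 29.5 × 85.4°/360° ≈ 7.00 days.

7.0 days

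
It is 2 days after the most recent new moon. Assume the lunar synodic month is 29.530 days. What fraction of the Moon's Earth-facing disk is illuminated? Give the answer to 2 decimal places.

0.04

Phase angle: θ = 360°·(2 d)/(29.530 d) = 24.4°.
With cos θ = 0.911, the lit fraction is (1 − 0.911)/2 ≈ 0.045.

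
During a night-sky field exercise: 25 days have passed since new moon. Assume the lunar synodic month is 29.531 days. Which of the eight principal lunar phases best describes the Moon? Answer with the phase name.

waning crescent

At 25/29.531 of the cycle, θ ≈ 305° — the waning crescent range.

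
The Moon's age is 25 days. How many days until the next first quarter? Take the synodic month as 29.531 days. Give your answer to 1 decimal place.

First quarter is 0.25 of the way through the cycle: age 0.25 × 29.531 = 7.383 d.
This lunation's first quarter (7.383 d) has passed, so add one period: 36.914 − 25 = 11.914 days.

11.9 days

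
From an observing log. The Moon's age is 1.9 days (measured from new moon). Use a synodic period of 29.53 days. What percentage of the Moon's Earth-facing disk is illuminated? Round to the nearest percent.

Elongation θ = 360° × 1.9/29.53 ≈ 23.2°.
With cos θ = 0.919, the lit fraction is (1 − 0.919)/2 ≈ 0.040, so 4%.

4%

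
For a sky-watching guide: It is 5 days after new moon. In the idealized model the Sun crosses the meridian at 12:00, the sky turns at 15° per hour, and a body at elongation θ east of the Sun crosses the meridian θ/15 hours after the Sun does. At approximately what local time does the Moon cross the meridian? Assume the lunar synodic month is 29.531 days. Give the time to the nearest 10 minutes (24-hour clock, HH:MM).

16:00

Elongation θ = 360° × 5/29.531 ≈ 61.0°.
The Moon trails the Sun by θ/15 = 61.0/15 ≈ 4.06 hours.
12:00 + 4.064 h ≈ 16:04 → 16:00 to the nearest ten minutes.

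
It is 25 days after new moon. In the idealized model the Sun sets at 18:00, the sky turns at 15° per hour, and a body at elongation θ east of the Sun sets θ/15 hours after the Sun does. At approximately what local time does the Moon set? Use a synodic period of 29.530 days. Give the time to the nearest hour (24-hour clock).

The Moon has covered 25/29.530 of its cycle, so θ ≈ 360° × 25/29.530 = 304.8°.
The Moon trails the Sun by θ/15 = 304.8/15 ≈ 20.32 hours.
18:00 + 20.32 h ≈ 14:19 → 14:00 to the nearest hour.

14:00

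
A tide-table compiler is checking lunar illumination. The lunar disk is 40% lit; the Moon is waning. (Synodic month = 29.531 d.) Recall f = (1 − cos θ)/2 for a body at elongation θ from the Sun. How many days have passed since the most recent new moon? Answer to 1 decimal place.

Invert f = (1 − cos θ)/2 to get cos θ = 1 − 2(0.40) = 0.200, hence θ₀ = arccos 0.200 = 78.5°.
A waning Moon lies in 180°–360°, so θ = 360° − 78.5° = 281.5°.
That fraction of the synodic month is 281.5/360 × 29.531 d ≈ 23.09 d.

23.1 days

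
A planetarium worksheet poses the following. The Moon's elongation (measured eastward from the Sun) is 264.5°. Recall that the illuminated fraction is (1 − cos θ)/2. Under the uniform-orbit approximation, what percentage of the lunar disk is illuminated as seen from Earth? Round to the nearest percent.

cos 264.5° = (-0.096), so f = (1 − (-0.096))/2 = 0.548, i.e. 55%.

55%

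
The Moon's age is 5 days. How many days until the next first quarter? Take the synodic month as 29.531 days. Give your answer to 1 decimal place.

First quarter occurs at elongation 90°, i.e. at age 29.531 × 90/360 = 7.383 d.
That is 7.383 − 5 = 2.383 days ahead.

2.4 days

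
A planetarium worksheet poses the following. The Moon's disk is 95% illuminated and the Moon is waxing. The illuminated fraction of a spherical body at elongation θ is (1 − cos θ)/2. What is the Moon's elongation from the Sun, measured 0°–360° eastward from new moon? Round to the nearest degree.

From f = (1 − cos θ)/2: cos θ = 1 − 2×0.95 = -0.900; arccos → 154.2°.
Before full moon the principal value applies: θ = 154.2°.

154°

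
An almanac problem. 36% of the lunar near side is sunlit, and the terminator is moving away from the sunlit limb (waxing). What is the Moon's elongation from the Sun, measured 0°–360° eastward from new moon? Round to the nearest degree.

From f = (1 − cos θ)/2: cos θ = 1 − 2×0.36 = 0.280; arccos → 73.7°.
The Moon is waxing (0°–180°), so θ = 73.7° directly.

74°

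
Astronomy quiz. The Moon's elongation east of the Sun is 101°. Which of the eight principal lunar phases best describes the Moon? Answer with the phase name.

101° lies in the first quarter sector of the 8-phase cycle.

first quarter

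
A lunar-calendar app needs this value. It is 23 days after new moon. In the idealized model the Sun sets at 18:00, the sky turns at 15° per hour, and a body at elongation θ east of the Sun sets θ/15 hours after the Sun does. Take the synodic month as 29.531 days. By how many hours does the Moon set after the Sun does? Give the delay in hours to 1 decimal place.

Elongation θ = 360° × 23/29.531 ≈ 280.4°.
The Moon trails the Sun by θ/15 = 280.4/15 ≈ 18.69 hours.
So the Moon sets 18.69 h after the Sun.

18.7 h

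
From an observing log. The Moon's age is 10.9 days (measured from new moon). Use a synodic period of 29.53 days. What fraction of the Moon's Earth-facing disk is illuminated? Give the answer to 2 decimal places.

Phase angle: θ = 360°·(10.9 d)/(29.53 d) = 132.9°.
With cos θ = (-0.680), the lit fraction is (1 − (-0.680))/2 ≈ 0.840.

0.84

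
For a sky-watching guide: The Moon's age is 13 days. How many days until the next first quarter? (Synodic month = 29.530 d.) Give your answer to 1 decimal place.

23.9 days

First quarter occurs at elongation 90°, i.e. at age 29.530 × 90/360 = 7.383 d.
This lunation's first quarter (7.383 d) has passed, so add one period: 36.913 − 13 = 23.913 days.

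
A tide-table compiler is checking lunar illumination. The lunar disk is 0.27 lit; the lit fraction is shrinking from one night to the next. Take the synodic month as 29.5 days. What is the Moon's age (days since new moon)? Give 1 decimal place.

24.4 days

From f = (1 − cos θ)/2: cos θ = 1 − 2×0.27 = 0.460; arccos → 62.6°.
Since the Moon is past full (waning), take the reflex angle: θ = 360° − 62.6° = 297.4°.
That fraction of the synodic month is 297.4/360 × 29.5 d ≈ 24.37 d.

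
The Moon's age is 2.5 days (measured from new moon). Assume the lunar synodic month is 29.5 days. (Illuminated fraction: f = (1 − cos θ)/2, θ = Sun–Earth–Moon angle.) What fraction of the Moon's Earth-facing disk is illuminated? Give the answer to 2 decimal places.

0.07

Phase angle: θ = 360°·(2.5 d)/(29.5 d) = 30.5°.
Illuminated fraction = (1 − cos 30.5°)/2 = (1 − 0.862)/2 ≈ 0.069.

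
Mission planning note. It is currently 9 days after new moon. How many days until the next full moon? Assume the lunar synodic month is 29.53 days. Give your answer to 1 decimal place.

Full moon is 0.5 of the way through the cycle: age 0.5 × 29.53 = 14.765 d.
That is 14.765 − 9 = 5.765 days ahead.

5.8 days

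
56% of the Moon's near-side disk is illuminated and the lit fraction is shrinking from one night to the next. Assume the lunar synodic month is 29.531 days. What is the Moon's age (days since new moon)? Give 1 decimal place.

cos θ = 1 − 2f = -0.120, giving a principal value of 96.9°.
Waning ⇒ past full, so θ = 360° − 96.9° = 263.1°.
At 360°/29.531 d per day, 263.1° corresponds to 21.58 days.

21.6 days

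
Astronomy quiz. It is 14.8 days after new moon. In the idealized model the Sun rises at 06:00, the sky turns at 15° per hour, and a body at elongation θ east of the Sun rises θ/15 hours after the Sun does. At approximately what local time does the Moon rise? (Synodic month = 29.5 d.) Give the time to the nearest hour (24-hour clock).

The Moon has covered 14.8/29.5 of its cycle, so θ ≈ 360° × 14.8/29.5 = 180.6°.
At 15° of sky rotation per hour, 180.6° corresponds to a 12.04 h lag.
06:00 + 12.04 h ≈ 18:02 → 18:00 to the nearest hour.

18:00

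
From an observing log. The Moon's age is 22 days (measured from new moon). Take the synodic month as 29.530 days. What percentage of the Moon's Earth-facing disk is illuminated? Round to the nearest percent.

The Moon has covered 22/29.530 of its cycle, so θ ≈ 360° × 22/29.530 = 268.2°.
With cos θ = (-0.031), the lit fraction is (1 − (-0.031))/2 ≈ 0.516, so 52%.

52%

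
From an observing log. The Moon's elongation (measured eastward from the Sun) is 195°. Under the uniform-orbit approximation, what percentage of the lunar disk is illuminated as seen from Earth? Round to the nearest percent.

98%

Half-versine of 195°: (1 − (-0.966))/2 = 0.983, i.e. 98%.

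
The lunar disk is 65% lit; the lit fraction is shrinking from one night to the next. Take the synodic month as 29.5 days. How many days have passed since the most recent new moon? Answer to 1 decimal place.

cos θ = 1 − 2f = -0.300, giving a principal value of 107.5°.
Since the Moon is past full (waning), take the reflex angle: θ = 360° − 107.5° = 252.5°.
At 360°/29.5 d per day, 252.5° corresponds to 20.69 days.

20.7 days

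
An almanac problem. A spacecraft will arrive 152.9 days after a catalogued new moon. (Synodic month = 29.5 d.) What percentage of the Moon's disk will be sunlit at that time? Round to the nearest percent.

152.9/29.5 = 5.183 lunations, so 5 complete cycles and 5.40 d into the next.
Phase angle: θ = 360°·(5.40 d)/(29.5 d) = 65.9°.
cos 65.9° = 0.408, so f = (1 − 0.408)/2 = 0.296, so 30%.

30%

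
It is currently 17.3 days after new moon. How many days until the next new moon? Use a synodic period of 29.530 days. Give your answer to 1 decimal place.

The next new moon completes the synodic month: 29.530 − 17.3 = 12.230 days.

12.2 days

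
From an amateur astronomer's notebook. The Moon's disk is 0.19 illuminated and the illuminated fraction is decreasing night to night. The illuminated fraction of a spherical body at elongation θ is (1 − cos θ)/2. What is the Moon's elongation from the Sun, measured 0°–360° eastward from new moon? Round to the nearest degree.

From f = (1 − cos θ)/2: cos θ = 1 − 2×0.19 = 0.620; arccos → 51.7°.
Since the Moon is past full (waning), take the reflex angle: θ = 360° − 51.7° = 308.3°.

308°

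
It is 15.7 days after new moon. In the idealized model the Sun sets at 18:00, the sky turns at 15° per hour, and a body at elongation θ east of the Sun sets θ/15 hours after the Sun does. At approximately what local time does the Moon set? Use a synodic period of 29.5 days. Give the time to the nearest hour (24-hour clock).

The Moon has covered 15.7/29.5 of its cycle, so θ ≈ 360° × 15.7/29.5 = 191.6°.
At 15° of sky rotation per hour, 191.6° corresponds to a 12.77 h lag.
18:00 + 12.77 h ≈ 06:46 → 07:00 to the nearest hour.

07:00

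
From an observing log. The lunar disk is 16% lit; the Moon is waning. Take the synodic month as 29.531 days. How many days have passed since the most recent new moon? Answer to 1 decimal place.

cos θ = 1 − 2f = 0.680, giving a principal value of 47.2°.
Since the Moon is past full (waning), take the reflex angle: θ = 360° − 47.2° = 312.8°.
Age = 29.531 × 312.8°/360° ≈ 25.66 days.

25.7 days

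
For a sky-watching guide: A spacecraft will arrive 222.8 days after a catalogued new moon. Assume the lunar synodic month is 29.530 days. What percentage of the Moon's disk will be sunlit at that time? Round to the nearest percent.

222.8 d spans 7 complete synodic months (7 × 29.530 = 206.71 d) plus 16.09 d.
Elongation θ = 360° × 16.09/29.530 ≈ 196.2°.
cos 196.2° = (-0.961), so f = (1 − (-0.961))/2 = 0.980, so 98%.

98%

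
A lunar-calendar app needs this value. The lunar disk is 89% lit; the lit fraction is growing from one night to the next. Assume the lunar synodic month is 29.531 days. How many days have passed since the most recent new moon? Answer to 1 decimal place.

Invert f = (1 − cos θ)/2 to get cos θ = 1 − 2(0.89) = -0.780, hence θ₀ = arccos -0.780 = 141.3°.
The Moon is waxing (0°–180°), so θ = 141.3° directly.
That fraction of the synodic month is 141.3/360 × 29.531 d ≈ 11.59 d.

11.6 days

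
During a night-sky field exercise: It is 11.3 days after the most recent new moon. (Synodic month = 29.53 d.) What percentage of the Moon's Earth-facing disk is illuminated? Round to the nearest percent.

Elongation θ = 360° × 11.3/29.53 ≈ 137.8°.
With cos θ = (-0.740), the lit fraction is (1 − (-0.740))/2 ≈ 0.870, so 87%.

87%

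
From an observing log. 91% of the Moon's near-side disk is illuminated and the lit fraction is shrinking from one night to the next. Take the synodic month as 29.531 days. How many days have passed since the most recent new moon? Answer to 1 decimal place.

cos θ = 1 − 2f = -0.820, giving a principal value of 145.1°.
Since the Moon is past full (waning), take the reflex angle: θ = 360° − 145.1° = 214.9°.
That fraction of the synodic month is 214.9/360 × 29.531 d ≈ 17.63 d.

17.6 days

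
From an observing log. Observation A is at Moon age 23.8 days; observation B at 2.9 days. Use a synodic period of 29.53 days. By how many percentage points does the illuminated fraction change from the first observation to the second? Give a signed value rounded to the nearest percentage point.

-24 percentage points

First observation: θ = 360°·23.8/29.53 = 290.1°, so f = 0.328.
Second observation: θ = 35.4°, f = 0.092.
Δf = 0.092 − 0.328 = -0.236, i.e. -24 pp.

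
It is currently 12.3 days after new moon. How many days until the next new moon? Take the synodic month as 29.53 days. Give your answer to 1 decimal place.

17.2 days

The next new moon completes the synodic month: 29.53 − 12.3 = 17.230 days.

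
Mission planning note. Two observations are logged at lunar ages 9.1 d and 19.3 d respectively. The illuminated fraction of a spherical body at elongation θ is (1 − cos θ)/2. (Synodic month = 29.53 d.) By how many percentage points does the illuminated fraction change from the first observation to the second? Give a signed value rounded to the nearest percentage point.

First observation: θ = 360°·9.1/29.53 = 110.9°, so f = 0.679.
Second observation: θ = 235.3°, f = 0.785.
Δf = 0.785 − 0.679 = +0.106, i.e. +11 pp.

+11 percentage points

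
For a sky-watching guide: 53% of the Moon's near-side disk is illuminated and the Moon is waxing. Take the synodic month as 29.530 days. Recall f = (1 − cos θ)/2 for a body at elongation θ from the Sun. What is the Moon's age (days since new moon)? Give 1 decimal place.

7.7 days

Invert f = (1 − cos θ)/2 to get cos θ = 1 − 2(0.53) = -0.060, hence θ₀ = arccos -0.060 = 93.4°.
Waxing ⇒ before full, so θ = 93.4°.
At 360°/29.530 d per day, 93.4° corresponds to 7.66 days.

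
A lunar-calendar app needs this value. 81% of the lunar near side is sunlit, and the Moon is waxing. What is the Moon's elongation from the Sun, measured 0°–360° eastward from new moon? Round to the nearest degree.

128°

From f = (1 − cos θ)/2: cos θ = 1 − 2×0.81 = -0.620; arccos → 128.3°.
The Moon is waxing (0°–180°), so θ = 128.3° directly.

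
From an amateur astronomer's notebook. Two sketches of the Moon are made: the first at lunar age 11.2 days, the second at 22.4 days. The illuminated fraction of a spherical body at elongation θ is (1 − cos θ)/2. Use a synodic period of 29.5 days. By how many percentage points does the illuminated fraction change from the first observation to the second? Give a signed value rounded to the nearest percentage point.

-39 percentage points

First observation: θ = 360°·11.2/29.5 = 136.7°, so f = 0.864.
Second observation: θ = 273.4°, f = 0.471.
Δf = 0.471 − 0.864 = -0.393, i.e. -39 pp.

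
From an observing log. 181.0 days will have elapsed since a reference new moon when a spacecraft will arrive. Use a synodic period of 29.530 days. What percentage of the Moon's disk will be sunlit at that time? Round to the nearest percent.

181.0 d spans 6 complete synodic months (6 × 29.530 = 177.18 d) plus 3.82 d.
Elongation θ = 360° × 3.82/29.530 ≈ 46.6°.
cos 46.6° = 0.687, so f = (1 − 0.687)/2 = 0.156, so 16%.

16%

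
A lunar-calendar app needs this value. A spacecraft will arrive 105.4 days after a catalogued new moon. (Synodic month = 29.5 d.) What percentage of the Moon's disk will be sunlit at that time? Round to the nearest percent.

105.4 d spans 3 complete synodic months (3 × 29.5 = 88.50 d) plus 16.90 d.
The Moon has covered 16.90/29.5 of its cycle, so θ ≈ 360° × 16.90/29.5 = 206.2°.
cos 206.2° = (-0.897), so f = (1 − (-0.897))/2 = 0.948, so 95%.

95%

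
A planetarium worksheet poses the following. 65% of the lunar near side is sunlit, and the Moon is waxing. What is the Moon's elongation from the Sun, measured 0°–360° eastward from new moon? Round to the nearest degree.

From f = (1 − cos θ)/2: cos θ = 1 − 2×0.65 = -0.300; arccos → 107.5°.
Waxing ⇒ before full, so θ = 107.5°.

107°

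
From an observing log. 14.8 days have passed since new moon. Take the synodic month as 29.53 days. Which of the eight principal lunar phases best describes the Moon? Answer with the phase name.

θ ≈ 360° × 14.8/29.53 = 180°, which falls in the full moon sector.

full moon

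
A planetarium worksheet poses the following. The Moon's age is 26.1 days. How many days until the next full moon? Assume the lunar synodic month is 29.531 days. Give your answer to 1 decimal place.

18.2 days

Full moon is 0.5 of the way through the cycle: age 0.5 × 29.531 = 14.765 d.
Already past this cycle's full moon; the next is at 14.765 + 29.531 = 44.296 d, so 44.296 − 26.1 = 18.196 days.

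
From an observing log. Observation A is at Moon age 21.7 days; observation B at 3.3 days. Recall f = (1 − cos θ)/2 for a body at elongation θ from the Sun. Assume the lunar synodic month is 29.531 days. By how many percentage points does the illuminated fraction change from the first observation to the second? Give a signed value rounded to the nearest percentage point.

First observation: θ = 360°·21.7/29.531 = 264.5°, so f = 0.548.
Second observation: θ = 40.2°, f = 0.118.
Δf = 0.118 − 0.548 = -0.429, i.e. -43 pp.

-43 pp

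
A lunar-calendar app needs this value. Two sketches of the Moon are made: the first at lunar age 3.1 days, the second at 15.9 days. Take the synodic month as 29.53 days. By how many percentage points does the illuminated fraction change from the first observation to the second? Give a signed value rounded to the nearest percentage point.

First observation: θ = 360°·3.1/29.53 = 37.8°, so f = 0.105.
Second observation: θ = 193.8°, f = 0.985.
Δf = 0.985 − 0.105 = +0.881, i.e. +88 pp.

+88 pp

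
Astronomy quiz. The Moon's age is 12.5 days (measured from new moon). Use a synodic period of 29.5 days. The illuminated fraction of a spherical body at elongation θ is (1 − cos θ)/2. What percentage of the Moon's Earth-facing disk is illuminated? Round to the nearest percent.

Elongation θ = 360° × 12.5/29.5 ≈ 152.5°.
Illuminated fraction = (1 − cos 152.5°)/2 = (1 − (-0.887))/2 ≈ 0.944, so 94%.

94%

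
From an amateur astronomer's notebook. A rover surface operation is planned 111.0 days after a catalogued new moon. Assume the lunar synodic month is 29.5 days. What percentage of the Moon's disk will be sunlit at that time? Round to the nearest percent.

46%

111.0/29.5 = 3.763 lunations, so 3 complete cycles and 22.50 d into the next.
The Moon has covered 22.50/29.5 of its cycle, so θ ≈ 360° × 22.50/29.5 = 274.6°.
Illuminated fraction = (1 − cos 274.6°)/2 = (1 − 0.080)/2 ≈ 0.460, so 46%.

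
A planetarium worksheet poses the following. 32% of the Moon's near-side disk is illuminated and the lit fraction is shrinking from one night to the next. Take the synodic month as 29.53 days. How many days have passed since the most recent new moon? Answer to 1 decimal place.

23.9 days

Invert f = (1 − cos θ)/2 to get cos θ = 1 − 2(0.32) = 0.360, hence θ₀ = arccos 0.360 = 68.9°.
Waning ⇒ past full, so θ = 360° − 68.9° = 291.1°.
At 360°/29.53 d per day, 291.1° corresponds to 23.88 days.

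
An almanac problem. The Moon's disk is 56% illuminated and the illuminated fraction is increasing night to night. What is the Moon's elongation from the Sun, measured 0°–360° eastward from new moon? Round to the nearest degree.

97°

From f = (1 − cos θ)/2: cos θ = 1 − 2×0.56 = -0.120; arccos → 96.9°.
Before full moon the principal value applies: θ = 96.9°.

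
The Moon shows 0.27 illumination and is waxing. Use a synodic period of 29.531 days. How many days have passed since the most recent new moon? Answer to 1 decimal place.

Invert f = (1 − cos θ)/2 to get cos θ = 1 − 2(0.27) = 0.460, hence θ₀ = arccos 0.460 = 62.6°.
Before full moon the principal value applies: θ = 62.6°.
Age = 29.531 × 62.6°/360° ≈ 5.14 days.

5.1 days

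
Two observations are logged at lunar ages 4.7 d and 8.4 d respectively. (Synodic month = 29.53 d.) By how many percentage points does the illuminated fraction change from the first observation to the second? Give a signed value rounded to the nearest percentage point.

First observation: θ = 360°·4.7/29.53 = 57.3°, so f = 0.230.
Second observation: θ = 102.4°, f = 0.607.
Δf = 0.607 − 0.230 = +0.378, i.e. +38 pp.

+38 percentage points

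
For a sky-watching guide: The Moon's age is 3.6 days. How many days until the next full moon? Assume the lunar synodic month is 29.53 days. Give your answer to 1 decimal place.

Full moon occurs at elongation 180°, i.e. at age 29.53 × 180/360 = 14.765 d.
So 11.165 days remain (14.765 − 3.6).

11.2 days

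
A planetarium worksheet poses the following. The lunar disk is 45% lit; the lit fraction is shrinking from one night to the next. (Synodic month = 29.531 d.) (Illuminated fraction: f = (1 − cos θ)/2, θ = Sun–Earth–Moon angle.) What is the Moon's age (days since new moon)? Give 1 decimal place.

22.6 days

cos θ = 1 − 2f = 0.100, giving a principal value of 84.3°.
A waning Moon lies in 180°–360°, so θ = 360° − 84.3° = 275.7°.
At 360°/29.531 d per day, 275.7° corresponds to 22.62 days.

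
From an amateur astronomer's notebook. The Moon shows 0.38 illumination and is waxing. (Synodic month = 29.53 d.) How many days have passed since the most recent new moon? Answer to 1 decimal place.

6.2 days

Invert f = (1 − cos θ)/2 to get cos θ = 1 − 2(0.38) = 0.240, hence θ₀ = arccos 0.240 = 76.1°.
The Moon is waxing (0°–180°), so θ = 76.1° directly.
That fraction of the synodic month is 76.1/360 × 29.53 d ≈ 6.24 d.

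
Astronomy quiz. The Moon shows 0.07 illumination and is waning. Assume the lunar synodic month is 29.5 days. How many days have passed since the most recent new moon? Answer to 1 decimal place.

Invert f = (1 − cos θ)/2 to get cos θ = 1 − 2(0.07) = 0.860, hence θ₀ = arccos 0.860 = 30.7°.
Since the Moon is past full (waning), take the reflex angle: θ = 360° − 30.7° = 329.3°.
At 360°/29.5 d per day, 329.3° corresponds to 26.99 days.

27.0 days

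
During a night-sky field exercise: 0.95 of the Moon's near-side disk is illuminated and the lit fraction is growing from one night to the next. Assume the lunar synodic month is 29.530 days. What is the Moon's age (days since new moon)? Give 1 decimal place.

12.6 days

From f = (1 − cos θ)/2: cos θ = 1 − 2×0.95 = -0.900; arccos → 154.2°.
Before full moon the principal value applies: θ = 154.2°.
That fraction of the synodic month is 154.2/360 × 29.530 d ≈ 12.65 d.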